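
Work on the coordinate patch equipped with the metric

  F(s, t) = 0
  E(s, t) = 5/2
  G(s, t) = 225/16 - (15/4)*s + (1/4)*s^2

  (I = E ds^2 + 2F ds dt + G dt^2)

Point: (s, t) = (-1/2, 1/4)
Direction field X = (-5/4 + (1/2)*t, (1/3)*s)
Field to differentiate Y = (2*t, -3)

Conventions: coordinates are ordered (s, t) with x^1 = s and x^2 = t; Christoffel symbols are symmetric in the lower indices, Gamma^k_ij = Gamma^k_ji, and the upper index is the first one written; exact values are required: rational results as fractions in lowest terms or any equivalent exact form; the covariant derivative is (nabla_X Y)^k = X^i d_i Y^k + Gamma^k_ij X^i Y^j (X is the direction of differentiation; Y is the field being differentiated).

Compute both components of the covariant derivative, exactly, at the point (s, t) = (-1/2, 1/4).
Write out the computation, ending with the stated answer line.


E = 5/2, F = 0, G = 16 at the point
E_s = 0, E_t = 0, F_s = 0, F_t = 0, G_s = -4, G_t = 0
EG - F^2 = 40;  g^inv = (1/40) * [[16, 0], [0, 5/2]]
first-kind symbols [ij,l] = (1/2)(d_i g_jl + d_j g_il - d_l g_ij): [ss,s] = E_s/2 = 0, [ss,t] = F_s - E_t/2 = 0, [st,s] = E_t/2 = 0, [st,t] = G_s/2 = -2, [tt,s] = F_t - G_s/2 = 2, [tt,t] = G_t/2 = 0
Gamma^s_ij = (G*[ij,s] - F*[ij,t])/(EG - F^2), Gamma^t_ij = (E*[ij,t] - F*[ij,s])/(EG - F^2)
Gamma_sss = 0, Gamma_sst = 0, Gamma_stt = 4/5, Gamma_tss = 0, Gamma_tst = -1/8, Gamma_ttt = 0
X = (-9/8, -1/6), Y = (1/2, -3) at the point

Answer: (nabla_X Y)^s = 1/15, (nabla_X Y)^t = -79/192


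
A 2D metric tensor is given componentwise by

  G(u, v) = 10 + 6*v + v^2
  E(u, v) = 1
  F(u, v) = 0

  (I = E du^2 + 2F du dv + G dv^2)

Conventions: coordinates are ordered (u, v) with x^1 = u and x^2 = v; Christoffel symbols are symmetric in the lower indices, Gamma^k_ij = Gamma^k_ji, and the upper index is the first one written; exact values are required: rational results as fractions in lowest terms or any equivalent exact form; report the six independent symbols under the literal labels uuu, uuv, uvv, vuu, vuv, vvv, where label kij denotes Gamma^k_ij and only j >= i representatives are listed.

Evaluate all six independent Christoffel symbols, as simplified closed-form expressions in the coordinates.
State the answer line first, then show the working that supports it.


Answer: Gamma_uuu = 0, Gamma_uuv = 0, Gamma_uvv = 0, Gamma_vuu = 0, Gamma_vuv = 0, Gamma_vvv = (v + 3)/(v^2 + 6*v + 10)

E = 1; F = 0; G = 10 + 6*v + v^2
Gamma^k_ij = (1/2) g^{kl} (d_i g_jl + d_j g_il - d_l g_ij), with g^inv = (1/(EG-F^2)) [[G, -F], [-F, E]]
first partials: E_u = 0, E_v = 0, F_u = 0, F_v = 0, G_u = 0, G_v = 6 + 2*v
D = EG - F^2 = 10 + 6*v + v^2
expanded: Gamma^u_uu = (G E_u - 2F F_u + F E_v)/(2D), Gamma^u_uv = (G E_v - F G_u)/(2D), Gamma^u_vv = (2G F_v - G G_u - F G_v)/(2D), Gamma^v_uu = (2E F_u - E E_v - F E_u)/(2D), Gamma^v_uv = (E G_u - F E_v)/(2D), Gamma^v_vv = (E G_v - 2F F_v + F G_u)/(2D); substitute and cancel common factors


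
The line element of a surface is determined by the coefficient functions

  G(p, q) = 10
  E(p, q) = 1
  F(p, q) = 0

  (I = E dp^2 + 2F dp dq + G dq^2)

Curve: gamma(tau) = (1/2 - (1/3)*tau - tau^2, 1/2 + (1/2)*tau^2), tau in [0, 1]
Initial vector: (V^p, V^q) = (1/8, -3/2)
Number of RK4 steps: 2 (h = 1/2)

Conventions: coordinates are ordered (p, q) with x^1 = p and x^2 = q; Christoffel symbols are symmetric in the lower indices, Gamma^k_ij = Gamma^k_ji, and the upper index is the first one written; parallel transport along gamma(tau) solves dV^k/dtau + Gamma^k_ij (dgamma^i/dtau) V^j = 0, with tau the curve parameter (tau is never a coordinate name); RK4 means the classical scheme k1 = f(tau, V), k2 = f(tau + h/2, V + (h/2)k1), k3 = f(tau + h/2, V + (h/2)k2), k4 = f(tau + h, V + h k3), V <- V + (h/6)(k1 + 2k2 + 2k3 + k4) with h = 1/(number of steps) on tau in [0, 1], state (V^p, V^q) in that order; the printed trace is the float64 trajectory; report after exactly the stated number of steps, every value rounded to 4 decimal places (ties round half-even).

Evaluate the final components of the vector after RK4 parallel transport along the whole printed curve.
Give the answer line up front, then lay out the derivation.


Answer: V^p = 0.1250, V^q = -1.5000

gamma'(tau) = (-1/3 - 2*tau, tau); f(tau, V)^k = -Gamma^k_ij(gamma(tau)) gamma'^i(tau) V^j; h = 1/2; intermediate values shown to 6 dp
curve data and Christoffel symbols at the stage parameters:
  tau = 0.000000: gamma = (0.500000, 0.500000), gamma' = (-0.333333, 0.000000); Gamma_ppp = 0.000000, Gamma_ppq = 0.000000, Gamma_pqq = 0.000000, Gamma_qpp = 0.000000, Gamma_qpq = 0.000000, Gamma_qqq = 0.000000
  tau = 0.250000: gamma = (0.354167, 0.531250), gamma' = (-0.833333, 0.250000); Gamma_ppp = 0.000000, Gamma_ppq = 0.000000, Gamma_pqq = 0.000000, Gamma_qpp = 0.000000, Gamma_qpq = 0.000000, Gamma_qqq = 0.000000
  tau = 0.500000: gamma = (0.083333, 0.625000), gamma' = (-1.333333, 0.500000); Gamma_ppp = 0.000000, Gamma_ppq = 0.000000, Gamma_pqq = 0.000000, Gamma_qpp = 0.000000, Gamma_qpq = 0.000000, Gamma_qqq = 0.000000
  tau = 0.750000: gamma = (-0.312500, 0.781250), gamma' = (-1.833333, 0.750000); Gamma_ppp = 0.000000, Gamma_ppq = 0.000000, Gamma_pqq = 0.000000, Gamma_qpp = 0.000000, Gamma_qpq = 0.000000, Gamma_qqq = 0.000000
  tau = 1.000000: gamma = (-0.833333, 1.000000), gamma' = (-2.333333, 1.000000); Gamma_ppp = 0.000000, Gamma_ppq = 0.000000, Gamma_pqq = 0.000000, Gamma_qpp = 0.000000, Gamma_qpq = 0.000000, Gamma_qqq = 0.000000
step 0: V^p = 0.1250, V^q = -1.5000
step 1: k1 = (0.000000, 0.000000), k2 = (0.000000, 0.000000), k3 = (0.000000, 0.000000), k4 = (0.000000, 0.000000); V <- V + (h/6)(k1 + 2k2 + 2k3 + k4): V^p = 0.1250, V^q = -1.5000
step 2: k1 = (0.000000, 0.000000), k2 = (0.000000, 0.000000), k3 = (0.000000, 0.000000), k4 = (0.000000, 0.000000); V <- V + (h/6)(k1 + 2k2 + 2k3 + k4): V^p = 0.1250, V^q = -1.5000


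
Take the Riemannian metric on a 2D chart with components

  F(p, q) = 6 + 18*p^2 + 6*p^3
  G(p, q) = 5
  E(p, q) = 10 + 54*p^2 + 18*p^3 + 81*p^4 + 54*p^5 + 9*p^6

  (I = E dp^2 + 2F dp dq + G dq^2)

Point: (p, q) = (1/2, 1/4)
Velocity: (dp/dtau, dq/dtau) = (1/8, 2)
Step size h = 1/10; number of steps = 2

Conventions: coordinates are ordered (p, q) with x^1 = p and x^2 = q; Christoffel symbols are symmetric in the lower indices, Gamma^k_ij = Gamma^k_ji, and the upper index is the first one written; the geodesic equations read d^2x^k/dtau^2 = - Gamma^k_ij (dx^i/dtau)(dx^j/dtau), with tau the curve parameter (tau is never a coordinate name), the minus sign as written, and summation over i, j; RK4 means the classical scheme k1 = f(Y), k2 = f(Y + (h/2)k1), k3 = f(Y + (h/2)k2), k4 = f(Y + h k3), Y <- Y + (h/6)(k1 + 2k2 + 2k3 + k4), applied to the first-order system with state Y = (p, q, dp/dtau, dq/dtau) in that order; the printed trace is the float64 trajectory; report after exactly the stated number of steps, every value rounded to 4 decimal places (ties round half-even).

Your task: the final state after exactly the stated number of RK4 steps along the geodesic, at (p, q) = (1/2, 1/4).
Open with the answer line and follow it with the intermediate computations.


Answer: p = 0.5245, q = 0.6498, dp/dtau = 0.1198, dq/dtau = 1.9982

f(Y) = (dp/dtau, dq/dtau, -Gamma^p_ij Y'^i Y'^j, -Gamma^q_ij Y'^i Y'^j) with the Gammas evaluated at the stage position; h = 0.100000; intermediate values shown to 6 dp
step 0: p = 0.5000, q = 0.2500, dp/dtau = 0.1250, dq/dtau = 2.0000
step 1:
  k1: at (p, q) = (0.500000, 0.250000), (dp/dtau, dq/dtau) = (0.125000, 2.000000); Gamma_ppp = 1.727079, Gamma_ppq = 0.000000, Gamma_pqq = 0.000000, Gamma_qpp = 0.614072, Gamma_qpq = 0.000000, Gamma_qqq = 0.000000; k1 = (0.125000, 2.000000, -0.026986, -0.009595)
  k2: at (p, q) = (0.506250, 0.350000), (dp/dtau, dq/dtau) = (0.123651, 1.999520); Gamma_ppp = 1.737096, Gamma_ppq = 0.000000, Gamma_pqq = 0.000000, Gamma_qpp = 0.609952, Gamma_qpq = 0.000000, Gamma_qqq = 0.000000; k2 = (0.123651, 1.999520, -0.026559, -0.009326)
  k3: at (p, q) = (0.506183, 0.349976), (dp/dtau, dq/dtau) = (0.123672, 1.999534); Gamma_ppp = 1.736990, Gamma_ppq = 0.000000, Gamma_pqq = 0.000000, Gamma_qpp = 0.609998, Gamma_qpq = 0.000000, Gamma_qqq = 0.000000; k3 = (0.123672, 1.999534, -0.026567, -0.009330)
  k4: at (p, q) = (0.512367, 0.449953), (dp/dtau, dq/dtau) = (0.122343, 1.999067); Gamma_ppp = 1.746529, Gamma_ppq = 0.000000, Gamma_pqq = 0.000000, Gamma_qpp = 0.605781, Gamma_qpq = 0.000000, Gamma_qqq = 0.000000; k4 = (0.122343, 1.999067, -0.026142, -0.009067)
  Y <- Y + (h/6)(k1 + 2k2 + 2k3 + k4): p = 0.5124, q = 0.4500, dp/dtau = 0.1223, dq/dtau = 1.9991
step 2:
  k1: at (p, q) = (0.512366, 0.449953), (dp/dtau, dq/dtau) = (0.122344, 1.999067); Gamma_ppp = 1.746528, Gamma_ppq = 0.000000, Gamma_pqq = 0.000000, Gamma_qpp = 0.605782, Gamma_qpq = 0.000000, Gamma_qqq = 0.000000; k1 = (0.122344, 1.999067, -0.026142, -0.009067)
  k2: at (p, q) = (0.518484, 0.549906), (dp/dtau, dq/dtau) = (0.121037, 1.998614); Gamma_ppp = 1.755598, Gamma_ppq = 0.000000, Gamma_pqq = 0.000000, Gamma_qpp = 0.601482, Gamma_qpq = 0.000000, Gamma_qqq = 0.000000; k2 = (0.121037, 1.998614, -0.025719, -0.008812)
  k3: at (p, q) = (0.518418, 0.549884), (dp/dtau, dq/dtau) = (0.121058, 1.998627); Gamma_ppp = 1.755503, Gamma_ppq = 0.000000, Gamma_pqq = 0.000000, Gamma_qpp = 0.601529, Gamma_qpq = 0.000000, Gamma_qqq = 0.000000; k3 = (0.121058, 1.998627, -0.025727, -0.008815)
  k4: at (p, q) = (0.524472, 0.649816), (dp/dtau, dq/dtau) = (0.119771, 1.998186); Gamma_ppp = 1.764129, Gamma_ppq = 0.000000, Gamma_pqq = 0.000000, Gamma_qpp = 0.597155, Gamma_qpq = 0.000000, Gamma_qqq = 0.000000; k4 = (0.119771, 1.998186, -0.025307, -0.008566)
  Y <- Y + (h/6)(k1 + 2k2 + 2k3 + k4): p = 0.5245, q = 0.6498, dp/dtau = 0.1198, dq/dtau = 1.9982


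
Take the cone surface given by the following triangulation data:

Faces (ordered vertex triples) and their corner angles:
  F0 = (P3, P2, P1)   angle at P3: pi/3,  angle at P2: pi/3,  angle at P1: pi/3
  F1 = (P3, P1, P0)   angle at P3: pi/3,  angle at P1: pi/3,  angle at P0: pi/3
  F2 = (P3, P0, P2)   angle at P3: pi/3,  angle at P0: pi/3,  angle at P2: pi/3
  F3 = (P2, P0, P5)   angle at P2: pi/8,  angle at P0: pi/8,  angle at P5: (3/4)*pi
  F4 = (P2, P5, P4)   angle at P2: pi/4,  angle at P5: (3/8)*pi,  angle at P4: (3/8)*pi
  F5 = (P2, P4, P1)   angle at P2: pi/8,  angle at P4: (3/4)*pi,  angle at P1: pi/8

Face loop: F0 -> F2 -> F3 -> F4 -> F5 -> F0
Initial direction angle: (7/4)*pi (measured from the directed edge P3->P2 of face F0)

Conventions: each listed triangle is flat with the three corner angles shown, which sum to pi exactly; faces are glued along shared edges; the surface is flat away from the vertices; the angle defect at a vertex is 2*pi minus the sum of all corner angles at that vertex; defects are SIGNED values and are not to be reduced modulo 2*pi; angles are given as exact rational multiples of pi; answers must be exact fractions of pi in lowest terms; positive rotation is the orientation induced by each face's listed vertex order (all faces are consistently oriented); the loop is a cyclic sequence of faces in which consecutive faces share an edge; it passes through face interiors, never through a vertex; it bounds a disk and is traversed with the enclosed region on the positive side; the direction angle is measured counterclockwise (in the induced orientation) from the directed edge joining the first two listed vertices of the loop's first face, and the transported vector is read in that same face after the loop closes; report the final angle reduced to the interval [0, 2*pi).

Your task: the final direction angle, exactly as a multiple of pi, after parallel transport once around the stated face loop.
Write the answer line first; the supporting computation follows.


Answer: final direction angle = (7/12)*pi

enclosed vertex P2: corner angles sum to (7/6)*pi, defect = 2*pi - (7/6)*pi = (5/6)*pi
the final direction is the initial angle plus the enclosed defects, taken mod 2*pi in the induced orientation
final angle = (7/4)*pi + (5/6)*pi = (7/12)*pi (mod 2*pi)


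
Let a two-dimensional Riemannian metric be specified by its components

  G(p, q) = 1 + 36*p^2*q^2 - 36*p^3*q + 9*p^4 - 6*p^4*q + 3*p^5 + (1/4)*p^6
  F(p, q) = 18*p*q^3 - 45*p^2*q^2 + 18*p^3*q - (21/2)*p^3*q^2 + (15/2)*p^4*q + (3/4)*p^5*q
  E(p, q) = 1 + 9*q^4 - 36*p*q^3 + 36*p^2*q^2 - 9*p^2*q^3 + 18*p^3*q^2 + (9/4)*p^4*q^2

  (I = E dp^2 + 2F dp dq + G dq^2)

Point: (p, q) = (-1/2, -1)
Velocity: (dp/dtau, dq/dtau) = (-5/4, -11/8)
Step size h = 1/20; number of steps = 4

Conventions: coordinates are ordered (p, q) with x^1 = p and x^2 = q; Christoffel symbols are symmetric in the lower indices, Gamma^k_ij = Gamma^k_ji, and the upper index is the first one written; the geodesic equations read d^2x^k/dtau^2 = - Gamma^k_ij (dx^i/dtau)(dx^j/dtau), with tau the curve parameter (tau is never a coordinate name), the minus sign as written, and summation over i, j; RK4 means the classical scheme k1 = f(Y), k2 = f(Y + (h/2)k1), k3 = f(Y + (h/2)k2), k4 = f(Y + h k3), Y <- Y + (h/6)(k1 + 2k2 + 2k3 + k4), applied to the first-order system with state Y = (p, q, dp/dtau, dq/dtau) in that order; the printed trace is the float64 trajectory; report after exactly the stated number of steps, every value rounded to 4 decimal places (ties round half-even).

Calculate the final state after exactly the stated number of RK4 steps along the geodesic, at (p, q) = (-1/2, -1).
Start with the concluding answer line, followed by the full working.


Answer: p = -0.7442, q = -1.2234, dp/dtau = -1.2095, dq/dtau = -0.9346

f(Y) = (dp/dtau, dq/dtau, -Gamma^p_ij Y'^i Y'^j, -Gamma^q_ij Y'^i Y'^j) with the Gammas evaluated at the stage position; h = 0.050000; intermediate values shown to 6 dp
step 0: p = -0.5000, q = -1.0000, dp/dtau = -1.2500, dq/dtau = -1.3750
step 1:
  k1: at (p, q) = (-0.500000, -1.000000), (dp/dtau, dq/dtau) = (-1.250000, -1.375000); Gamma_ppp = 0.260084, Gamma_ppq = -0.195063, Gamma_pqq = -0.173390, Gamma_qpp = 1.603853, Gamma_qpq = -1.202890, Gamma_qqq = -1.069235; k1 = (-1.250000, -1.375000, 0.591963, 3.650436)
  k2: at (p, q) = (-0.531250, -1.034375), (dp/dtau, dq/dtau) = (-1.235201, -1.283739); Gamma_ppp = 0.213058, Gamma_ppq = -0.160906, Gamma_pqq = -0.149005, Gamma_qpp = 1.534574, Gamma_qpq = -1.158945, Gamma_qqq = -1.073225; k2 = (-1.235201, -1.283739, 0.430781, 3.102750)
  k3: at (p, q) = (-0.530880, -1.032093), (dp/dtau, dq/dtau) = (-1.239230, -1.297431); Gamma_ppp = 0.210236, Gamma_ppq = -0.158528, Gamma_pqq = -0.147217, Gamma_qpp = 1.536091, Gamma_qpq = -1.158290, Gamma_qqq = -1.075640; k3 = (-1.239230, -1.297431, 0.434726, 3.176328)
  k4: at (p, q) = (-0.561962, -1.064872), (dp/dtau, dq/dtau) = (-1.228264, -1.216184); Gamma_ppp = 0.169423, Gamma_ppq = -0.128752, Gamma_pqq = -0.124349, Gamma_qpp = 1.465669, Gamma_qpq = -1.113825, Gamma_qqq = -1.075734; k4 = (-1.228264, -1.216184, 0.312985, 2.707615)
  Y <- Y + (h/6)(k1 + 2k2 + 2k3 + k4): p = -0.5619, q = -1.0646, dp/dtau = -1.2280, dq/dtau = -1.2174
step 2:
  k1: at (p, q) = (-0.561893, -1.064613), (dp/dtau, dq/dtau) = (-1.228034, -1.217365); Gamma_ppp = 0.169202, Gamma_ppq = -0.128563, Gamma_pqq = -0.124196, Gamma_qpp = 1.465890, Gamma_qpq = -1.113809, Gamma_qqq = -1.075974; k1 = (-1.228034, -1.217365, 0.313281, 2.714122)
  k2: at (p, q) = (-0.592594, -1.095047), (dp/dtau, dq/dtau) = (-1.220202, -1.149512); Gamma_ppp = 0.133158, Gamma_ppq = -0.101995, Gamma_pqq = -0.102401, Gamma_qpp = 1.396632, Gamma_qpq = -1.069774, Gamma_qqq = -1.074031; k2 = (-1.220202, -1.149512, 0.223175, 2.340774)
  k3: at (p, q) = (-0.592398, -1.093350), (dp/dtau, dq/dtau) = (-1.222454, -1.158846); Gamma_ppp = 0.131127, Gamma_ppq = -0.100315, Gamma_pqq = -0.100948, Gamma_qpp = 1.397554, Gamma_qpq = -1.069161, Gamma_qqq = -1.075902; k3 = (-1.222454, -1.158846, 0.223830, 2.385581)
  k4: at (p, q) = (-0.623015, -1.122555), (dp/dtau, dq/dtau) = (-1.216842, -1.098086); Gamma_ppp = 0.100265, Gamma_ppq = -0.077394, Gamma_pqq = -0.080824, Gamma_qpp = 1.329555, Gamma_qpq = -1.026280, Gamma_qqq = -1.071762; k4 = (-1.216842, -1.098086, 0.155822, 2.066269)
  Y <- Y + (h/6)(k1 + 2k2 + 2k3 + k4): p = -0.6230, q = -1.1224, dp/dtau = -1.2167, dq/dtau = -1.0988
step 3:
  k1: at (p, q) = (-0.622978, -1.122381), (dp/dtau, dq/dtau) = (-1.216674, -1.098756); Gamma_ppp = 0.100110, Gamma_ppq = -0.077265, Gamma_pqq = -0.080705, Gamma_qpp = 1.329679, Gamma_qpq = -1.026252, Gamma_qqq = -1.071934; k1 = (-1.216674, -1.098756, 0.155821, 2.069632)
  k2: at (p, q) = (-0.653394, -1.149850), (dp/dtau, dq/dtau) = (-1.212779, -1.047015); Gamma_ppp = 0.073209, Gamma_ppq = -0.057038, Gamma_pqq = -0.061786, Gamma_qpp = 1.264040, Gamma_qpq = -0.984829, Gamma_qqq = -1.066805; k2 = (-1.212779, -1.047015, 0.104907, 1.811350)
  k3: at (p, q) = (-0.653297, -1.148556), (dp/dtau, dq/dtau) = (-1.214052, -1.053472); Gamma_ppp = 0.071768, Gamma_ppq = -0.055861, Gamma_pqq = -0.060625, Gamma_qpp = 1.264571, Gamma_qpq = -0.984273, Gamma_qqq = -1.068218; k3 = (-1.214052, -1.053472, 0.104389, 1.839344)
  k4: at (p, q) = (-0.683680, -1.175054), (dp/dtau, dq/dtau) = (-1.211455, -1.006789); Gamma_ppp = 0.049001, Gamma_ppq = -0.038538, Gamma_pqq = -0.043318, Gamma_qpp = 1.201152, Gamma_qpq = -0.944660, Gamma_qqq = -1.061846; k4 = (-1.211455, -1.006789, 0.066000, 1.617838)
  Y <- Y + (h/6)(k1 + 2k2 + 2k3 + k4): p = -0.6837, q = -1.1749, dp/dtau = -1.2113, dq/dtau = -1.0072
step 4:
  k1: at (p, q) = (-0.683659, -1.174935), (dp/dtau, dq/dtau) = (-1.211338, -1.007182); Gamma_ppp = 0.048898, Gamma_ppq = -0.038453, Gamma_pqq = -0.043230, Gamma_qpp = 1.201220, Gamma_qpq = -0.944631, Gamma_qqq = -1.061965; k1 = (-1.211338, -1.007182, 0.065931, 1.619646)
  k2: at (p, q) = (-0.713943, -1.200115), (dp/dtau, dq/dtau) = (-1.209689, -0.966691); Gamma_ppp = 0.029318, Gamma_ppq = -0.023311, Gamma_pqq = -0.027123, Gamma_qpp = 1.140514, Gamma_qpq = -0.906845, Gamma_qqq = -1.055142; k2 = (-1.209689, -0.966691, 0.036964, 1.437973)
  k3: at (p, q) = (-0.713901, -1.199102), (dp/dtau, dq/dtau) = (-1.210414, -0.971233); Gamma_ppp = 0.028297, Gamma_ppq = -0.022481, Gamma_pqq = -0.026198, Gamma_qpp = 1.140811, Gamma_qpq = -0.906360, Gamma_qqq = -1.056213; k3 = (-1.210414, -0.971233, 0.036113, 1.455935)
  k4: at (p, q) = (-0.744180, -1.223497), (dp/dtau, dq/dtau) = (-1.209532, -0.934385); Gamma_ppp = 0.011937, Gamma_ppq = -0.009599, Gamma_pqq = -0.011563, Gamma_qpp = 1.082628, Gamma_qpq = -0.870571, Gamma_qqq = -1.048714; k4 = (-1.209532, -0.934385, 0.014329, 1.299541)
  Y <- Y + (h/6)(k1 + 2k2 + 2k3 + k4): p = -0.7442, q = -1.2234, dp/dtau = -1.2095, dq/dtau = -0.9346


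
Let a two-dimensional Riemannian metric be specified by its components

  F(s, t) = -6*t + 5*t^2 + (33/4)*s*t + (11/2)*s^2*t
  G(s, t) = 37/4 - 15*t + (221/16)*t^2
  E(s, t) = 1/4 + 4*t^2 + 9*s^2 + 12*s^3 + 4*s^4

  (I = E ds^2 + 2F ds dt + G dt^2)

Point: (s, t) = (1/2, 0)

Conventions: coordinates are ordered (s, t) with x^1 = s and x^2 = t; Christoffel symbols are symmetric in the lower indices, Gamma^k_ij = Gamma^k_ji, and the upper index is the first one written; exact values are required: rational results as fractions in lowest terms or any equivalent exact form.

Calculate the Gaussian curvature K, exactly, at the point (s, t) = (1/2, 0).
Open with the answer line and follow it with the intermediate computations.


Answer: K = 2972/10693

E = 17/4, F = 0, G = 37/4, EG - F^2 = 629/16 at the point
E_s = 20, E_t = 0, F_s = 0, F_t = -1/2, G_s = 0, G_t = -15
E_tt = 8, F_st = 55/4, G_ss = 0
Using the Brioschi determinant formula for K from the metric derivatives:
M1 = [[-E_tt/2 + F_st - G_ss/2, E_s/2, F_s - E_t/2], [F_t - G_s/2, E, F], [G_t/2, F, G]] = [[39/4, 10, 0], [-1/2, 17/4, 0], [-15/2, 0, 37/4]]; det M1 = 27491/64
M2 = [[0, E_t/2, G_s/2], [E_t/2, E, F], [G_s/2, F, G]] = [[0, 0, 0], [0, 17/4, 0], [0, 0, 37/4]]; det M2 = 0
det M1 - det M2 = 27491/64; K = 27491/64 / (629/16)^2 = 2972/10693


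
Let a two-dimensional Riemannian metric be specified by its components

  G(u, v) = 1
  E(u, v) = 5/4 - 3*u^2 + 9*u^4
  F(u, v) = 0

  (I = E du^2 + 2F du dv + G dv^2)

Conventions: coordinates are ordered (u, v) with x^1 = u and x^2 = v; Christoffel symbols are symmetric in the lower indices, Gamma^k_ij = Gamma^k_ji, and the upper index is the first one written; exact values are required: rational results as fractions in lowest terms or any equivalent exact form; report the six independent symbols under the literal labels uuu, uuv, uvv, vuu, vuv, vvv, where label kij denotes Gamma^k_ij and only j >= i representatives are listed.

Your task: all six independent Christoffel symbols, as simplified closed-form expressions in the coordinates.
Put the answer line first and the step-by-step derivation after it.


Answer: Gamma_uuu = (72*u^3 - 12*u)/(36*u^4 - 12*u^2 + 5), Gamma_uuv = 0, Gamma_uvv = 0, Gamma_vuu = 0, Gamma_vuv = 0, Gamma_vvv = 0

E = 5/4 - 3*u^2 + 9*u^4; F = 0; G = 1
Gamma^k_ij = (1/2) g^{kl} (d_i g_jl + d_j g_il - d_l g_ij), with g^inv = (1/(EG-F^2)) [[G, -F], [-F, E]]
first partials: E_u = -6*u + 36*u^3, E_v = 0, F_u = 0, F_v = 0, G_u = 0, G_v = 0
D = EG - F^2 = 5/4 - 3*u^2 + 9*u^4
expanded: Gamma^u_uu = (G E_u - 2F F_u + F E_v)/(2D), Gamma^u_uv = (G E_v - F G_u)/(2D), Gamma^u_vv = (2G F_v - G G_u - F G_v)/(2D), Gamma^v_uu = (2E F_u - E E_v - F E_u)/(2D), Gamma^v_uv = (E G_u - F E_v)/(2D), Gamma^v_vv = (E G_v - 2F F_v + F G_u)/(2D); substitute and cancel common factors


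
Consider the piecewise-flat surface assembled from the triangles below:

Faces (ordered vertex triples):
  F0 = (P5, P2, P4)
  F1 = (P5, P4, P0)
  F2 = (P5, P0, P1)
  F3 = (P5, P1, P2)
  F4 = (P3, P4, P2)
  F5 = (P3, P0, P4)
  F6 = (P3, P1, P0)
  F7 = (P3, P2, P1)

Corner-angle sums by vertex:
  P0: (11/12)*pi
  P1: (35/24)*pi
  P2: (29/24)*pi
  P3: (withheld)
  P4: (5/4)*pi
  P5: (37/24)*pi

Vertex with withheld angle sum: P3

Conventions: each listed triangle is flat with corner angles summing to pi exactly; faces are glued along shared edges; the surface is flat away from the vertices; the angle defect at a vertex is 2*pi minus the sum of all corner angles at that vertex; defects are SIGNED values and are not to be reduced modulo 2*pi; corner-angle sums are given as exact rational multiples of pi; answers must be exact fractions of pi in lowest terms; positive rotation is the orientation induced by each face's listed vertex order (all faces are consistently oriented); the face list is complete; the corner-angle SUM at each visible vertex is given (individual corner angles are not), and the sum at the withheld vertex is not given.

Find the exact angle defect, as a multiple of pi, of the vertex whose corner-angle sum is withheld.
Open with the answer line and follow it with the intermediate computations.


Answer: defect(P3) = (3/8)*pi

V = 6, E = 12, F = 8; chi = V - E + F = 2
Gauss-Bonnet: total defect = 2*pi*chi = 4*pi; visible defects sum to (29/8)*pi


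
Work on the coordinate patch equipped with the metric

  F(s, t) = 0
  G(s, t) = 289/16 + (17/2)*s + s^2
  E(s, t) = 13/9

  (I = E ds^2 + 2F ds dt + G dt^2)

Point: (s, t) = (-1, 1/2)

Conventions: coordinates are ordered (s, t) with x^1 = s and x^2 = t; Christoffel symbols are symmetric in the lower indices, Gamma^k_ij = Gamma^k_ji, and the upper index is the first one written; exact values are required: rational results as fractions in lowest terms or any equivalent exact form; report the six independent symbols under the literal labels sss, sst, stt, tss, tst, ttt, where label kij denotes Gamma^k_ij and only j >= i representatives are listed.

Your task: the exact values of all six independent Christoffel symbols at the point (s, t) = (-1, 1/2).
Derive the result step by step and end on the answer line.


E = 13/9, F = 0, G = 169/16 at the point
E_s = 0, E_t = 0, F_s = 0, F_t = 0, G_s = 13/2, G_t = 0
EG - F^2 = 2197/144;  g^inv = (144/2197) * [[169/16, 0], [0, 13/9]]
first-kind symbols [ij,l] = (1/2)(d_i g_jl + d_j g_il - d_l g_ij): [ss,s] = E_s/2 = 0, [ss,t] = F_s - E_t/2 = 0, [st,s] = E_t/2 = 0, [st,t] = G_s/2 = 13/4, [tt,s] = F_t - G_s/2 = -13/4, [tt,t] = G_t/2 = 0
Gamma^s_ij = (G*[ij,s] - F*[ij,t])/(EG - F^2), Gamma^t_ij = (E*[ij,t] - F*[ij,s])/(EG - F^2)

Answer: Gamma_sss = 0, Gamma_sst = 0, Gamma_stt = -9/4, Gamma_tss = 0, Gamma_tst = 4/13, Gamma_ttt = 0


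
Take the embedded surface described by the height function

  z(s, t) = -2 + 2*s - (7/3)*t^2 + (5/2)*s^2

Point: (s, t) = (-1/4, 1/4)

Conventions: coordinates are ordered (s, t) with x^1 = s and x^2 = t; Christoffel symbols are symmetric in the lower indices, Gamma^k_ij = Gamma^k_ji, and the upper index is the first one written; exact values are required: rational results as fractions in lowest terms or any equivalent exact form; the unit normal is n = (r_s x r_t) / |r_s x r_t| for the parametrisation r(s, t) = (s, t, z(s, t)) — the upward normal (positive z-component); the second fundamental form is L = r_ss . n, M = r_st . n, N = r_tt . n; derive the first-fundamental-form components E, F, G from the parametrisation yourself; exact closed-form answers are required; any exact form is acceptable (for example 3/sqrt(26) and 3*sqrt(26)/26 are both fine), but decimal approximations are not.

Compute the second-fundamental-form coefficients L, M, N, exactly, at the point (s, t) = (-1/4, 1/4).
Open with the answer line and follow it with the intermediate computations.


Answer: L = 60*sqrt(421)/421, M = 0, N = -56*sqrt(421)/421

z_s = 3/4, z_t = -7/6, z_ss = 5, z_st = 0, z_tt = -14/3
E = 25/16, F = -7/8, G = 85/36; answer radicand W^2 = 421/144
unnormalised second-form numerators: l = 5, m = 0, n = -14/3; L = l/sqrt(421/144), and similarly M = m/sqrt(W^2), N = n/sqrt(W^2)


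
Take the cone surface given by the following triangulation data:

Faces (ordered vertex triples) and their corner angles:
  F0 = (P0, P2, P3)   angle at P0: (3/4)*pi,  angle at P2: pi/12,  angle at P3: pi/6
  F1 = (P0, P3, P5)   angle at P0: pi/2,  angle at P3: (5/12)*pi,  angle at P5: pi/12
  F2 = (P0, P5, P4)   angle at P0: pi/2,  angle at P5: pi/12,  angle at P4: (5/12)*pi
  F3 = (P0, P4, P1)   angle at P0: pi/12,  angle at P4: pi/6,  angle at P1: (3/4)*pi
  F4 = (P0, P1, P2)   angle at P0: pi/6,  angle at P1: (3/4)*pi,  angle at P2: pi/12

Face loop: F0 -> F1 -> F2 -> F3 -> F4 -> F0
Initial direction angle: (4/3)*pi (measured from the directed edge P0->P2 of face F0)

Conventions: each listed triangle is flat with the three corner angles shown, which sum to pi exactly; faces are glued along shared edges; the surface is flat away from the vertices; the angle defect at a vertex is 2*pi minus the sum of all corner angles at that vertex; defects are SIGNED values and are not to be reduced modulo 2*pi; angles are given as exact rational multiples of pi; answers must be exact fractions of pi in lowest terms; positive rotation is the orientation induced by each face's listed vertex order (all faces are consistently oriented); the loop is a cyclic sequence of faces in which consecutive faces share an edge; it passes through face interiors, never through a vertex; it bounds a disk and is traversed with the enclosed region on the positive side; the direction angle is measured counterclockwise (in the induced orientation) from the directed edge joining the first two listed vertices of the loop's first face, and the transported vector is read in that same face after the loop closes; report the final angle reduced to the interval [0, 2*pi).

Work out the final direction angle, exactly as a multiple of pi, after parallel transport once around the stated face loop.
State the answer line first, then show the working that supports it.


Answer: final direction angle = (4/3)*pi

enclosed vertex P0: corner angles sum to 2*pi, defect = 2*pi - 2*pi = 0
adding the enclosed defects to the starting angle (mod 2*pi, induced orientation) gives the holonomy
final angle = (4/3)*pi + 0 = (4/3)*pi (mod 2*pi)


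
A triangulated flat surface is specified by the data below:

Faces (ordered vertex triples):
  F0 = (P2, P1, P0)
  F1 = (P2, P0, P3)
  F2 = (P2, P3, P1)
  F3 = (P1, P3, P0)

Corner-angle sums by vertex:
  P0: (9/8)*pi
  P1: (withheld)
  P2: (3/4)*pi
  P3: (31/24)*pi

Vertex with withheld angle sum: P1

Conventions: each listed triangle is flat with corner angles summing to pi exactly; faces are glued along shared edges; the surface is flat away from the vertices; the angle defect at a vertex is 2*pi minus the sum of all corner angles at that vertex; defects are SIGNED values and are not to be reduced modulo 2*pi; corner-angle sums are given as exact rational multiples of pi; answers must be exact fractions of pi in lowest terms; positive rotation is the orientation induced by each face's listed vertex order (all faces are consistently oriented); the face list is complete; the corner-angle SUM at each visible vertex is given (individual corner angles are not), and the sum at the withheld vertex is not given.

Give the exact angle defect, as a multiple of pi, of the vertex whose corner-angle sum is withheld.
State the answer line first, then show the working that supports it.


Answer: defect(P1) = (7/6)*pi

V = 4, E = 6, F = 4; chi = V - E + F = 2
Gauss-Bonnet: total defect = 2*pi*chi = 4*pi; visible defects sum to (17/6)*pi


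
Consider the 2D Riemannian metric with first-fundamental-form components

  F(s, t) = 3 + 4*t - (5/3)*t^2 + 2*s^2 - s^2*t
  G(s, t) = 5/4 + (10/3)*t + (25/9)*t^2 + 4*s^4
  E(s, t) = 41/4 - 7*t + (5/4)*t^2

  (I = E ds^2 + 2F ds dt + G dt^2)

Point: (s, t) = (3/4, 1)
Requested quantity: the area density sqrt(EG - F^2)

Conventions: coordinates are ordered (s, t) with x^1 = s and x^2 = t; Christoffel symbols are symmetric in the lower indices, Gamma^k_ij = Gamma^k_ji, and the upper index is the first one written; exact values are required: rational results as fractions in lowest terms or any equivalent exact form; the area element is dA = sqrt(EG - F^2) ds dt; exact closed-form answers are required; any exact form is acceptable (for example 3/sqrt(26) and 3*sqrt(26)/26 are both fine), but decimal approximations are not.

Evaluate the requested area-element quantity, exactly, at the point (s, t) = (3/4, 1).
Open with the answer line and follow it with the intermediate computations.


Answer: sqrt(EG - F^2) = sqrt(9353)/48

E = 9/2, F = 283/48, G = 4969/576; EG - F^2 = 9353/2304


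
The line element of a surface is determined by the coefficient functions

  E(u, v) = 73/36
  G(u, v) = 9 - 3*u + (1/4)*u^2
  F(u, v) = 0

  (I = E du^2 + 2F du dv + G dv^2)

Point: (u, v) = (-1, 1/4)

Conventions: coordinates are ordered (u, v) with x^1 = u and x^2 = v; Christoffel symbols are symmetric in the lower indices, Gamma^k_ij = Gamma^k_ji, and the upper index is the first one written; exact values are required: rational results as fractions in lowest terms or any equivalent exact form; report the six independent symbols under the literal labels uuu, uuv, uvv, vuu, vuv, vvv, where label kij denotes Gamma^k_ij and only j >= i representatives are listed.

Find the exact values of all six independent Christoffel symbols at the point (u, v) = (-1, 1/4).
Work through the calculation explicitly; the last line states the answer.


E = 73/36, F = 0, G = 49/4 at the point
E_u = 0, E_v = 0, F_u = 0, F_v = 0, G_u = -7/2, G_v = 0
EG - F^2 = 3577/144;  g^inv = (144/3577) * [[49/4, 0], [0, 73/36]]
first-kind symbols [ij,l] = (1/2)(d_i g_jl + d_j g_il - d_l g_ij): [uu,u] = E_u/2 = 0, [uu,v] = F_u - E_v/2 = 0, [uv,u] = E_v/2 = 0, [uv,v] = G_u/2 = -7/4, [vv,u] = F_v - G_u/2 = 7/4, [vv,v] = G_v/2 = 0
Gamma^u_ij = (G*[ij,u] - F*[ij,v])/(EG - F^2), Gamma^v_ij = (E*[ij,v] - F*[ij,u])/(EG - F^2)

Answer: Gamma_uuu = 0, Gamma_uuv = 0, Gamma_uvv = 63/73, Gamma_vuu = 0, Gamma_vuv = -1/7, Gamma_vvv = 0


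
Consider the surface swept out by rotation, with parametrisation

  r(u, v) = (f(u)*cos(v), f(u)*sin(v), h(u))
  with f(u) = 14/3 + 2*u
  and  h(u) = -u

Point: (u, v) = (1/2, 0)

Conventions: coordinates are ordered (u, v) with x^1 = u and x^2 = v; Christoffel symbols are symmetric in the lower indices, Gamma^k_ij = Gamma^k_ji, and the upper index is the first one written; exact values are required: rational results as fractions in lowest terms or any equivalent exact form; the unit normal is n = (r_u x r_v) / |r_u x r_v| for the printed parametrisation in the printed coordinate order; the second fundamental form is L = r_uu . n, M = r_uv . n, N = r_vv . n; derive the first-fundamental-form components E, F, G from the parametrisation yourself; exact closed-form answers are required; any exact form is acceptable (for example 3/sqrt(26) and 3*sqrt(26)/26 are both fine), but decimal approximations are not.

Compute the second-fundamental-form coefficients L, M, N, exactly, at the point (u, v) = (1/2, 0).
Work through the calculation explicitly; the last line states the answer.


f = 17/3, f' = 2, f'' = 0, h' = -1, h'' = 0
E = 5, F = 0, G = 289/9; answer radicand W^2 = 5
unnormalised second-form numerators: l = 0, m = 0, n = -17/3; L = l/sqrt(5), and similarly M = m/sqrt(W^2), N = n/sqrt(W^2)

Answer: L = 0, M = 0, N = -17*sqrt(5)/15


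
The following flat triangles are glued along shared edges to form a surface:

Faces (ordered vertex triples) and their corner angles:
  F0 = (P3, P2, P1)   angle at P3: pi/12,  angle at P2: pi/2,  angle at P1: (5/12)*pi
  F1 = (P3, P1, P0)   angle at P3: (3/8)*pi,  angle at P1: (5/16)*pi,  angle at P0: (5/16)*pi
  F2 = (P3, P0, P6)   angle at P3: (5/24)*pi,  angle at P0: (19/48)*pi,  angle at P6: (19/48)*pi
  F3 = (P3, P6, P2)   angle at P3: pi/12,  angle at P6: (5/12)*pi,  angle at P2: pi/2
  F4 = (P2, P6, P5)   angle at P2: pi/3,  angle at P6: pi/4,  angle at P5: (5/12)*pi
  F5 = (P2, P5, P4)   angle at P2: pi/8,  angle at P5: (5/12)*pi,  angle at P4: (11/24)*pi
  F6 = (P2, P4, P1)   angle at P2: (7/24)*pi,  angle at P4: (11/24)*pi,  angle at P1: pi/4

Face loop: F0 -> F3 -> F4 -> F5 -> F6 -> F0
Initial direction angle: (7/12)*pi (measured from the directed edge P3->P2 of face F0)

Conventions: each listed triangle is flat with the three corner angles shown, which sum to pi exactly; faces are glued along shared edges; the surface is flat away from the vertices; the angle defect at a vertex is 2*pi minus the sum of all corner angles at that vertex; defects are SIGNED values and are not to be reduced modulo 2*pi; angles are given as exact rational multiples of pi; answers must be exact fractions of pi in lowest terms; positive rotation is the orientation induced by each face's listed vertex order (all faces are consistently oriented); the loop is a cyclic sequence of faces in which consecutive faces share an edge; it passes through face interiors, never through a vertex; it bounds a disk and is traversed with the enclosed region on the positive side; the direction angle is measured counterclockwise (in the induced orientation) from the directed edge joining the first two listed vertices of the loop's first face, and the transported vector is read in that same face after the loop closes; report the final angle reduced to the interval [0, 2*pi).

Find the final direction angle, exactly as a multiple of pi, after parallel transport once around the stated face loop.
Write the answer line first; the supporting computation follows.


Answer: final direction angle = (5/6)*pi

enclosed vertex P2: corner angles sum to (7/4)*pi, defect = 2*pi - (7/4)*pi = pi/4
the final direction is the initial angle plus the enclosed defects, taken mod 2*pi in the induced orientation
final angle = (7/12)*pi + pi/4 = (5/6)*pi (mod 2*pi)


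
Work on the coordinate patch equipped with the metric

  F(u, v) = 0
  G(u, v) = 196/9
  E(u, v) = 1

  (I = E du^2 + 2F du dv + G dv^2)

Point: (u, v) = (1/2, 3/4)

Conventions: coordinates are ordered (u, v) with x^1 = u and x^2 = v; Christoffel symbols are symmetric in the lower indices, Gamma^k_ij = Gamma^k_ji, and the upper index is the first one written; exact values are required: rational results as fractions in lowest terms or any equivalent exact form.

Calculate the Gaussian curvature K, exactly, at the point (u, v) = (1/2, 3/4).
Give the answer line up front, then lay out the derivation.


Answer: K = 0

E = 1, F = 0, G = 196/9, EG - F^2 = 196/9 at the point
E_u = 0, E_v = 0, F_u = 0, F_v = 0, G_u = 0, G_v = 0
E_vv = 0, F_uv = 0, G_uu = 0
Evaluate Brioschi's two determinant matrices M1, M2 and divide by (EG - F^2)^2.
M1 = [[-E_vv/2 + F_uv - G_uu/2, E_u/2, F_u - E_v/2], [F_v - G_u/2, E, F], [G_v/2, F, G]] = [[0, 0, 0], [0, 1, 0], [0, 0, 196/9]]; det M1 = 0
M2 = [[0, E_v/2, G_u/2], [E_v/2, E, F], [G_u/2, F, G]] = [[0, 0, 0], [0, 1, 0], [0, 0, 196/9]]; det M2 = 0
det M1 - det M2 = 0; K = 0 / (196/9)^2 = 0


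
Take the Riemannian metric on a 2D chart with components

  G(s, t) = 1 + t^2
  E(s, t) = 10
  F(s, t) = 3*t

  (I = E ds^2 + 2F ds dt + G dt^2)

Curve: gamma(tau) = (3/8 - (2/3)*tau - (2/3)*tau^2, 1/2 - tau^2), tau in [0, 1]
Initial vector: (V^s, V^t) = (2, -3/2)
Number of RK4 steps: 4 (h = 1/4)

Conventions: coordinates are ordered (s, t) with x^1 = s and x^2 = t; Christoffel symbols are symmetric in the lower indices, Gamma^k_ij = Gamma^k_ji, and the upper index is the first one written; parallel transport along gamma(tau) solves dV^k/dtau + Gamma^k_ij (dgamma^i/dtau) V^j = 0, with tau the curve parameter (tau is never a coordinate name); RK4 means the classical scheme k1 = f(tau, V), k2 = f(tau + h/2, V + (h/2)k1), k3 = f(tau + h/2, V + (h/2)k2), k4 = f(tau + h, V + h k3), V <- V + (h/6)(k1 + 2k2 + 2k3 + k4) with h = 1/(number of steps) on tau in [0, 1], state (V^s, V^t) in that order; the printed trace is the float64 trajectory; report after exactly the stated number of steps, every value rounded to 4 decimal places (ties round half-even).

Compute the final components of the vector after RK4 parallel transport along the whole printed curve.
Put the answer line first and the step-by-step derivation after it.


Answer: V^s = 1.5500, V^t = -1.5000

gamma'(tau) = (-2/3 - (4/3)*tau, -2*tau); f(tau, V)^k = -Gamma^k_ij(gamma(tau)) gamma'^i(tau) V^j; h = 1/4; intermediate values shown to 6 dp
curve data and Christoffel symbols at the stage parameters:
  tau = 0.000000: gamma = (0.375000, 0.500000), gamma' = (-0.666667, 0.000000); Gamma_sss = 0.000000, Gamma_sst = 0.000000, Gamma_stt = 0.292683, Gamma_tss = 0.000000, Gamma_tst = 0.000000, Gamma_ttt = 0.048780
  tau = 0.125000: gamma = (0.281250, 0.484375), gamma' = (-0.833333, -0.250000); Gamma_sss = 0.000000, Gamma_sst = 0.000000, Gamma_stt = 0.293123, Gamma_tss = 0.000000, Gamma_tst = 0.000000, Gamma_ttt = 0.047327
  tau = 0.250000: gamma = (0.166667, 0.437500), gamma' = (-1.000000, -0.500000); Gamma_sss = 0.000000, Gamma_sst = 0.000000, Gamma_stt = 0.294366, Gamma_tss = 0.000000, Gamma_tst = 0.000000, Gamma_ttt = 0.042928
  tau = 0.375000: gamma = (0.031250, 0.359375), gamma' = (-1.166667, -0.750000); Gamma_sss = 0.000000, Gamma_sst = 0.000000, Gamma_stt = 0.296175, Gamma_tss = 0.000000, Gamma_tst = 0.000000, Gamma_ttt = 0.035479
  tau = 0.500000: gamma = (-0.125000, 0.250000), gamma' = (-1.333333, -1.000000); Gamma_sss = 0.000000, Gamma_sst = 0.000000, Gamma_stt = 0.298137, Gamma_tss = 0.000000, Gamma_tst = 0.000000, Gamma_ttt = 0.024845
  tau = 0.625000: gamma = (-0.302083, 0.109375), gamma' = (-1.500000, -1.250000); Gamma_sss = 0.000000, Gamma_sst = 0.000000, Gamma_stt = 0.299642, Gamma_tss = 0.000000, Gamma_tst = 0.000000, Gamma_ttt = 0.010924
  tau = 0.750000: gamma = (-0.500000, -0.062500), gamma' = (-1.666667, -1.500000); Gamma_sss = 0.000000, Gamma_sst = 0.000000, Gamma_stt = 0.299883, Gamma_tss = 0.000000, Gamma_tst = 0.000000, Gamma_ttt = -0.006248
  tau = 0.875000: gamma = (-0.718750, -0.265625), gamma' = (-1.833333, -1.750000); Gamma_sss = 0.000000, Gamma_sst = 0.000000, Gamma_stt = 0.297898, Gamma_tss = 0.000000, Gamma_tst = 0.000000, Gamma_ttt = -0.026376
  tau = 1.000000: gamma = (-0.958333, -0.500000), gamma' = (-2.000000, -2.000000); Gamma_sss = 0.000000, Gamma_sst = 0.000000, Gamma_stt = 0.292683, Gamma_tss = 0.000000, Gamma_tst = 0.000000, Gamma_ttt = -0.048780
step 0: V^s = 2.0000, V^t = -1.5000
step 1: k1 = (0.000000, 0.000000), k2 = (-0.109921, -0.017748), k3 = (-0.110084, -0.017774), k4 = (-0.221428, -0.032292); V <- V + (h/6)(k1 + 2k2 + 2k3 + k4): V^s = 1.9724, V^t = -1.5043
step 2: k1 = (-0.221408, -0.032289), k2 = (-0.335050, -0.040136), k3 = (-0.335268, -0.040162), k4 = (-0.451482, -0.037624); V <- V + (h/6)(k1 + 2k2 + 2k3 + k4): V^s = 1.8885, V^t = -1.5139
step 3: k1 = (-0.451352, -0.037613), k2 = (-0.568799, -0.020737), k3 = (-0.568009, -0.020709), k4 = (-0.683322, 0.014236); V <- V + (h/6)(k1 + 2k2 + 2k3 + k4): V^s = 1.7465, V^t = -1.5183
step 4: k1 = (-0.682985, 0.014229), k2 = (-0.790615, 0.070002), k3 = (-0.786981, 0.069681), k4 = (-0.878586, 0.146431); V <- V + (h/6)(k1 + 2k2 + 2k3 + k4): V^s = 1.5500, V^t = -1.5000
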